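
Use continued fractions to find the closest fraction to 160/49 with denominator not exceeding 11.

Expand x = 160/49 as a continued fraction with the Euclidean algorithm:
  160 = 3*49 + 13, so a_0 = 3.
  49 = 3*13 + 10, so a_1 = 3.
  13 = 1*10 + 3, so a_2 = 1.
  10 = 3*3 + 1, so a_3 = 3.
  3 = 3*1 + 0, so a_4 = 3.
so x = [3; 3, 1, 3, 3].
Convergents (p_i = a_i*p_{i-1} + p_{i-2}, q_i = a_i*q_{i-1} + q_{i-2} with p_{-2}=0, p_{-1}=1, q_{-2}=1, q_{-1}=0), until the denominator exceeds 11:
  i=0: a_0=3, p_0 = 3*1 + 0 = 3, q_0 = 3*0 + 1 = 1.
  i=1: a_1=3, p_1 = 3*3 + 1 = 10, q_1 = 3*1 + 0 = 3.
  i=2: a_2=1, p_2 = 1*10 + 3 = 13, q_2 = 1*3 + 1 = 4.
  i=3: a_3=3, p_3 = 3*13 + 10 = 49, q_3 = 3*4 + 3 = 15.
q_3 = 15 > 11, so the last convergent with denominator <= 11 is p_2/q_2 = 13/4.
The closest fraction with denominator <= 11 is either p_2/q_2 or the intermediate fraction (k*p_2 + p_1)/(k*q_2 + q_1) with the largest k >= 1 whose denominator stays <= 11; these approach x as k grows, and every other convergent or intermediate fraction in range is farther away.
Largest k: floor((11 - q_1)/q_2) = floor((11 - 3)/4) = 2.
That gives (2*13 + 10)/(2*4 + 3) = 36/11.
Compare the errors: |x - 13/4| = |160*4 - 13*49|/(49*4) = 3/196, and |x - 36/11| = |160*11 - 36*49|/(49*11) = 4/539.
Cross-multiplying, 4*196 = 784 < 1617 = 3*539, so 4/539 is smaller: the intermediate fraction 36/11 is closer to x than 13/4.

36/11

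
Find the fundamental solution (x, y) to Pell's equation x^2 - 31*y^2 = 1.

First expand sqrt(31) as a continued fraction. With x_i = (sqrt(31) + m_i)/d_i and (m_0, d_0) = (0, 1): a_0 = floor(sqrt(31)) = 5, since 5^2 = 25 <= 31 < 36 = 6^2.
Iterate m_{i+1} = d_i*a_i - m_i, d_{i+1} = (31 - m_{i+1}^2)/d_i, a_{i+1} = floor((a_0 + m_{i+1})/d_{i+1}):
  m_1 = 1*5 - 0 = 5, d_1 = (31 - 5^2)/1 = 6/1 = 6, a_1 = floor((5 + 5)/6) = 1.
  m_2 = 6*1 - 5 = 1, d_2 = (31 - 1^2)/6 = 30/6 = 5, a_2 = floor((5 + 1)/5) = 1.
  m_3 = 5*1 - 1 = 4, d_3 = (31 - 4^2)/5 = 15/5 = 3, a_3 = floor((5 + 4)/3) = 3.
  m_4 = 3*3 - 4 = 5, d_4 = (31 - 5^2)/3 = 6/3 = 2, a_4 = floor((5 + 5)/2) = 5.
  m_5 = 2*5 - 5 = 5, d_5 = (31 - 5^2)/2 = 6/2 = 3, a_5 = floor((5 + 5)/3) = 3.
  m_6 = 3*3 - 5 = 4, d_6 = (31 - 4^2)/3 = 15/3 = 5, a_6 = floor((5 + 4)/5) = 1.
  m_7 = 5*1 - 4 = 1, d_7 = (31 - 1^2)/5 = 30/5 = 6, a_7 = floor((5 + 1)/6) = 1.
  m_8 = 6*1 - 1 = 5, d_8 = (31 - 5^2)/6 = 6/6 = 1, a_8 = floor((5 + 5)/1) = 10.
  m_9 = 1*10 - 5 = 5, d_9 = (31 - 5^2)/1 = 6/1 = 6: (m_9, d_9) = (m_1, d_1) = (5, 6), so from here the quotients repeat a_1, ..., a_8; the period length is 8.
So sqrt(31) = [5; (1, 1, 3, 5, 3, 1, 1, 10)] with period length k = 8.
k is even, so the fundamental solution of x^2 - 31y^2 = 1 is (p_{k-1}, q_{k-1}) = (p_7, q_7); compute convergents through index 7.
Convergents (p_i = a_i*p_{i-1} + p_{i-2}, q_i = a_i*q_{i-1} + q_{i-2} with p_{-2}=0, p_{-1}=1, q_{-2}=1, q_{-1}=0):
  i=0: a_0=5, p_0 = 5*1 + 0 = 5, q_0 = 5*0 + 1 = 1.
  i=1: a_1=1, p_1 = 1*5 + 1 = 6, q_1 = 1*1 + 0 = 1.
  i=2: a_2=1, p_2 = 1*6 + 5 = 11, q_2 = 1*1 + 1 = 2.
  i=3: a_3=3, p_3 = 3*11 + 6 = 39, q_3 = 3*2 + 1 = 7.
  i=4: a_4=5, p_4 = 5*39 + 11 = 206, q_4 = 5*7 + 2 = 37.
  i=5: a_5=3, p_5 = 3*206 + 39 = 657, q_5 = 3*37 + 7 = 118.
  i=6: a_6=1, p_6 = 1*657 + 206 = 863, q_6 = 1*118 + 37 = 155.
  i=7: a_7=1, p_7 = 1*863 + 657 = 1520, q_7 = 1*155 + 118 = 273.
Check: 1520^2 - 31*273^2 = 2310400 - 2310399 = 1, so (x, y) = (1520, 273) solves the equation, and by the theorem it is the least positive solution.

(x, y) = (1520, 273)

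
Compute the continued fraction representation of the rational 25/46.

[0; 1, 1, 5, 4]

Run the Euclidean algorithm on 25 and 46; the successive quotients are the partial quotients a_0, a_1, ... (each step inverts the fractional part left over by the previous one):
  25 = 0*46 + 25, so a_0 = 0.
  46 = 1*25 + 21, so a_1 = 1.
  25 = 1*21 + 4, so a_2 = 1.
  21 = 5*4 + 1, so a_3 = 5.
  4 = 4*1 + 0, so a_4 = 4.
The remainder reaches 0 after 5 divisions, so the expansion has 5 partial quotients, read off in order.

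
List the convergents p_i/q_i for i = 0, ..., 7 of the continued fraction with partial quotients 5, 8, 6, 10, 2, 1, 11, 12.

5/1, 41/8, 251/49, 2551/498, 5353/1045, 7904/1543, 92297/18018, 1115468/217759

Using the convergent recurrence p_i = a_i*p_{i-1} + p_{i-2}, q_i = a_i*q_{i-1} + q_{i-2} with p_{-2}=0, p_{-1}=1, q_{-2}=1, q_{-1}=0:
  i=0: a_0=5, p_0 = 5*1 + 0 = 5, q_0 = 5*0 + 1 = 1.
  i=1: a_1=8, p_1 = 8*5 + 1 = 41, q_1 = 8*1 + 0 = 8.
  i=2: a_2=6, p_2 = 6*41 + 5 = 251, q_2 = 6*8 + 1 = 49.
  i=3: a_3=10, p_3 = 10*251 + 41 = 2551, q_3 = 10*49 + 8 = 498.
  i=4: a_4=2, p_4 = 2*2551 + 251 = 5353, q_4 = 2*498 + 49 = 1045.
  i=5: a_5=1, p_5 = 1*5353 + 2551 = 7904, q_5 = 1*1045 + 498 = 1543.
  i=6: a_6=11, p_6 = 11*7904 + 5353 = 92297, q_6 = 11*1543 + 1045 = 18018.
  i=7: a_7=12, p_7 = 12*92297 + 7904 = 1115468, q_7 = 12*18018 + 1543 = 217759.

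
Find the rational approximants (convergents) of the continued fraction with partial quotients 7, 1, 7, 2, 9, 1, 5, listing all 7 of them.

Using the convergent recurrence p_i = a_i*p_{i-1} + p_{i-2}, q_i = a_i*q_{i-1} + q_{i-2} with p_{-2}=0, p_{-1}=1, q_{-2}=1, q_{-1}=0:
  i=0: a_0=7, p_0 = 7*1 + 0 = 7, q_0 = 7*0 + 1 = 1.
  i=1: a_1=1, p_1 = 1*7 + 1 = 8, q_1 = 1*1 + 0 = 1.
  i=2: a_2=7, p_2 = 7*8 + 7 = 63, q_2 = 7*1 + 1 = 8.
  i=3: a_3=2, p_3 = 2*63 + 8 = 134, q_3 = 2*8 + 1 = 17.
  i=4: a_4=9, p_4 = 9*134 + 63 = 1269, q_4 = 9*17 + 8 = 161.
  i=5: a_5=1, p_5 = 1*1269 + 134 = 1403, q_5 = 1*161 + 17 = 178.
  i=6: a_6=5, p_6 = 5*1403 + 1269 = 8284, q_6 = 5*178 + 161 = 1051.

7/1, 8/1, 63/8, 134/17, 1269/161, 1403/178, 8284/1051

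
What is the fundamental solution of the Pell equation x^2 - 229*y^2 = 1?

First expand sqrt(229) as a continued fraction. With x_i = (sqrt(229) + m_i)/d_i and (m_0, d_0) = (0, 1): a_0 = floor(sqrt(229)) = 15, since 15^2 = 225 <= 229 < 256 = 16^2.
Iterate m_{i+1} = d_i*a_i - m_i, d_{i+1} = (229 - m_{i+1}^2)/d_i, a_{i+1} = floor((a_0 + m_{i+1})/d_{i+1}):
  m_1 = 1*15 - 0 = 15, d_1 = (229 - 15^2)/1 = 4/1 = 4, a_1 = floor((15 + 15)/4) = 7.
  m_2 = 4*7 - 15 = 13, d_2 = (229 - 13^2)/4 = 60/4 = 15, a_2 = floor((15 + 13)/15) = 1.
  m_3 = 15*1 - 13 = 2, d_3 = (229 - 2^2)/15 = 225/15 = 15, a_3 = floor((15 + 2)/15) = 1.
  m_4 = 15*1 - 2 = 13, d_4 = (229 - 13^2)/15 = 60/15 = 4, a_4 = floor((15 + 13)/4) = 7.
  m_5 = 4*7 - 13 = 15, d_5 = (229 - 15^2)/4 = 4/4 = 1, a_5 = floor((15 + 15)/1) = 30.
  m_6 = 1*30 - 15 = 15, d_6 = (229 - 15^2)/1 = 4/1 = 4: (m_6, d_6) = (m_1, d_1) = (15, 4), so from here the quotients repeat a_1, ..., a_5; the period length is 5.
So sqrt(229) = [15; (7, 1, 1, 7, 30)] with period length k = 5.
k is odd, so (p_{k-1}, q_{k-1}) only solves x^2 - 229y^2 = -1 and the fundamental solution of x^2 - 229y^2 = 1 is (p_{2k-1}, q_{2k-1}) = (p_9, q_9); compute convergents through index 9, running through the period twice.
Convergents (p_i = a_i*p_{i-1} + p_{i-2}, q_i = a_i*q_{i-1} + q_{i-2} with p_{-2}=0, p_{-1}=1, q_{-2}=1, q_{-1}=0):
  i=0: a_0=15, p_0 = 15*1 + 0 = 15, q_0 = 15*0 + 1 = 1.
  i=1: a_1=7, p_1 = 7*15 + 1 = 106, q_1 = 7*1 + 0 = 7.
  i=2: a_2=1, p_2 = 1*106 + 15 = 121, q_2 = 1*7 + 1 = 8.
  i=3: a_3=1, p_3 = 1*121 + 106 = 227, q_3 = 1*8 + 7 = 15.
  i=4: a_4=7, p_4 = 7*227 + 121 = 1710, q_4 = 7*15 + 8 = 113.
  i=5: a_5=30, p_5 = 30*1710 + 227 = 51527, q_5 = 30*113 + 15 = 3405.
  i=6: a_6=7, p_6 = 7*51527 + 1710 = 362399, q_6 = 7*3405 + 113 = 23948.
  i=7: a_7=1, p_7 = 1*362399 + 51527 = 413926, q_7 = 1*23948 + 3405 = 27353.
  i=8: a_8=1, p_8 = 1*413926 + 362399 = 776325, q_8 = 1*27353 + 23948 = 51301.
  i=9: a_9=7, p_9 = 7*776325 + 413926 = 5848201, q_9 = 7*51301 + 27353 = 386460.
Indeed p_4^2 - 229*q_4^2 = 2924100 - 2924101 = -1, not +1.
Check: 5848201^2 - 229*386460^2 = 34201454936401 - 34201454936400 = 1, so (x, y) = (5848201, 386460) solves the equation, and by the theorem it is the least positive solution.

(x, y) = (5848201, 386460)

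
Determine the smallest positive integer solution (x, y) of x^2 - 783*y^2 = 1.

(x, y) = (28, 1)

First expand sqrt(783) as a continued fraction. With x_i = (sqrt(783) + m_i)/d_i and (m_0, d_0) = (0, 1): a_0 = floor(sqrt(783)) = 27, since 27^2 = 729 <= 783 < 784 = 28^2.
Iterate m_{i+1} = d_i*a_i - m_i, d_{i+1} = (783 - m_{i+1}^2)/d_i, a_{i+1} = floor((a_0 + m_{i+1})/d_{i+1}):
  m_1 = 1*27 - 0 = 27, d_1 = (783 - 27^2)/1 = 54/1 = 54, a_1 = floor((27 + 27)/54) = 1.
  m_2 = 54*1 - 27 = 27, d_2 = (783 - 27^2)/54 = 54/54 = 1, a_2 = floor((27 + 27)/1) = 54.
  m_3 = 1*54 - 27 = 27, d_3 = (783 - 27^2)/1 = 54/1 = 54: (m_3, d_3) = (m_1, d_1) = (27, 54), so from here the quotients repeat a_1, a_2; the period length is 2.
So sqrt(783) = [27; (1, 54)] with period length k = 2.
k is even, so the fundamental solution of x^2 - 783y^2 = 1 is (p_{k-1}, q_{k-1}) = (p_1, q_1); compute convergents through index 1.
Convergents (p_i = a_i*p_{i-1} + p_{i-2}, q_i = a_i*q_{i-1} + q_{i-2} with p_{-2}=0, p_{-1}=1, q_{-2}=1, q_{-1}=0):
  i=0: a_0=27, p_0 = 27*1 + 0 = 27, q_0 = 27*0 + 1 = 1.
  i=1: a_1=1, p_1 = 1*27 + 1 = 28, q_1 = 1*1 + 0 = 1.
Check: 28^2 - 783*1^2 = 784 - 783 = 1, so (x, y) = (28, 1) solves the equation, and by the theorem it is the least positive solution.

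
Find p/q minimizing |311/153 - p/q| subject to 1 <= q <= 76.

124/61

Expand x = 311/153 as a continued fraction with the Euclidean algorithm:
  311 = 2*153 + 5, so a_0 = 2.
  153 = 30*5 + 3, so a_1 = 30.
  5 = 1*3 + 2, so a_2 = 1.
  3 = 1*2 + 1, so a_3 = 1.
  2 = 2*1 + 0, so a_4 = 2.
so x = [2; 30, 1, 1, 2].
Convergents (p_i = a_i*p_{i-1} + p_{i-2}, q_i = a_i*q_{i-1} + q_{i-2} with p_{-2}=0, p_{-1}=1, q_{-2}=1, q_{-1}=0), until the denominator exceeds 76:
  i=0: a_0=2, p_0 = 2*1 + 0 = 2, q_0 = 2*0 + 1 = 1.
  i=1: a_1=30, p_1 = 30*2 + 1 = 61, q_1 = 30*1 + 0 = 30.
  i=2: a_2=1, p_2 = 1*61 + 2 = 63, q_2 = 1*30 + 1 = 31.
  i=3: a_3=1, p_3 = 1*63 + 61 = 124, q_3 = 1*31 + 30 = 61.
  i=4: a_4=2, p_4 = 2*124 + 63 = 311, q_4 = 2*61 + 31 = 153.
q_4 = 153 > 76, so the last convergent with denominator <= 76 is p_3/q_3 = 124/61.
The closest fraction with denominator <= 76 is either p_3/q_3 or the intermediate fraction (k*p_3 + p_2)/(k*q_3 + q_2) with the largest k >= 1 whose denominator stays <= 76; these approach x as k grows, and every other convergent or intermediate fraction in range is farther away.
Largest k: floor((76 - q_2)/q_3) = floor((76 - 31)/61) = 0.
Since k = 0, no intermediate fraction beyond p_3/q_3 has denominator <= 76, so the convergent 124/61 is the closest (its error is |311*61 - 124*153|/(153*61) = 1/9333).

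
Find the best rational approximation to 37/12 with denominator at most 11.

34/11

Expand x = 37/12 as a continued fraction with the Euclidean algorithm:
  37 = 3*12 + 1, so a_0 = 3.
  12 = 12*1 + 0, so a_1 = 12.
so x = [3; 12].
Convergents (p_i = a_i*p_{i-1} + p_{i-2}, q_i = a_i*q_{i-1} + q_{i-2} with p_{-2}=0, p_{-1}=1, q_{-2}=1, q_{-1}=0), until the denominator exceeds 11:
  i=0: a_0=3, p_0 = 3*1 + 0 = 3, q_0 = 3*0 + 1 = 1.
  i=1: a_1=12, p_1 = 12*3 + 1 = 37, q_1 = 12*1 + 0 = 12.
q_1 = 12 > 11, so the last convergent with denominator <= 11 is p_0/q_0 = 3/1.
The closest fraction with denominator <= 11 is either p_0/q_0 or the intermediate fraction (k*p_0 + p_{-1})/(k*q_0 + q_{-1}) with the largest k >= 1 whose denominator stays <= 11; these approach x as k grows, and every other convergent or intermediate fraction in range is farther away.
Largest k: floor((11 - q_{-1})/q_0) = floor((11 - 0)/1) = 11 (using the seeds p_{-1} = 1, q_{-1} = 0).
That gives (11*3 + 1)/(11*1 + 0) = 34/11.
Compare the errors: |x - 3/1| = |37*1 - 3*12|/(12*1) = 1/12, and |x - 34/11| = |37*11 - 34*12|/(12*11) = 1/132.
Cross-multiplying, 1*12 = 12 < 132 = 1*132, so 1/132 is smaller: the intermediate fraction 34/11 is closer to x than 3/1.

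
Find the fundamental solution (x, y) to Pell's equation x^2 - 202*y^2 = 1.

(x, y) = (19731763, 1388322)

First expand sqrt(202) as a continued fraction. With x_i = (sqrt(202) + m_i)/d_i and (m_0, d_0) = (0, 1): a_0 = floor(sqrt(202)) = 14, since 14^2 = 196 <= 202 < 225 = 15^2.
Iterate m_{i+1} = d_i*a_i - m_i, d_{i+1} = (202 - m_{i+1}^2)/d_i, a_{i+1} = floor((a_0 + m_{i+1})/d_{i+1}):
  m_1 = 1*14 - 0 = 14, d_1 = (202 - 14^2)/1 = 6/1 = 6, a_1 = floor((14 + 14)/6) = 4.
  m_2 = 6*4 - 14 = 10, d_2 = (202 - 10^2)/6 = 102/6 = 17, a_2 = floor((14 + 10)/17) = 1.
  m_3 = 17*1 - 10 = 7, d_3 = (202 - 7^2)/17 = 153/17 = 9, a_3 = floor((14 + 7)/9) = 2.
  m_4 = 9*2 - 7 = 11, d_4 = (202 - 11^2)/9 = 81/9 = 9, a_4 = floor((14 + 11)/9) = 2.
  m_5 = 9*2 - 11 = 7, d_5 = (202 - 7^2)/9 = 153/9 = 17, a_5 = floor((14 + 7)/17) = 1.
  m_6 = 17*1 - 7 = 10, d_6 = (202 - 10^2)/17 = 102/17 = 6, a_6 = floor((14 + 10)/6) = 4.
  m_7 = 6*4 - 10 = 14, d_7 = (202 - 14^2)/6 = 6/6 = 1, a_7 = floor((14 + 14)/1) = 28.
  m_8 = 1*28 - 14 = 14, d_8 = (202 - 14^2)/1 = 6/1 = 6: (m_8, d_8) = (m_1, d_1) = (14, 6), so from here the quotients repeat a_1, ..., a_7; the period length is 7.
So sqrt(202) = [14; (4, 1, 2, 2, 1, 4, 28)] with period length k = 7.
k is odd, so (p_{k-1}, q_{k-1}) only solves x^2 - 202y^2 = -1 and the fundamental solution of x^2 - 202y^2 = 1 is (p_{2k-1}, q_{2k-1}) = (p_13, q_13); compute convergents through index 13, running through the period twice.
Convergents (p_i = a_i*p_{i-1} + p_{i-2}, q_i = a_i*q_{i-1} + q_{i-2} with p_{-2}=0, p_{-1}=1, q_{-2}=1, q_{-1}=0):
  i=0: a_0=14, p_0 = 14*1 + 0 = 14, q_0 = 14*0 + 1 = 1.
  i=1: a_1=4, p_1 = 4*14 + 1 = 57, q_1 = 4*1 + 0 = 4.
  i=2: a_2=1, p_2 = 1*57 + 14 = 71, q_2 = 1*4 + 1 = 5.
  i=3: a_3=2, p_3 = 2*71 + 57 = 199, q_3 = 2*5 + 4 = 14.
  i=4: a_4=2, p_4 = 2*199 + 71 = 469, q_4 = 2*14 + 5 = 33.
  i=5: a_5=1, p_5 = 1*469 + 199 = 668, q_5 = 1*33 + 14 = 47.
  i=6: a_6=4, p_6 = 4*668 + 469 = 3141, q_6 = 4*47 + 33 = 221.
  i=7: a_7=28, p_7 = 28*3141 + 668 = 88616, q_7 = 28*221 + 47 = 6235.
  i=8: a_8=4, p_8 = 4*88616 + 3141 = 357605, q_8 = 4*6235 + 221 = 25161.
  i=9: a_9=1, p_9 = 1*357605 + 88616 = 446221, q_9 = 1*25161 + 6235 = 31396.
  i=10: a_10=2, p_10 = 2*446221 + 357605 = 1250047, q_10 = 2*31396 + 25161 = 87953.
  i=11: a_11=2, p_11 = 2*1250047 + 446221 = 2946315, q_11 = 2*87953 + 31396 = 207302.
  i=12: a_12=1, p_12 = 1*2946315 + 1250047 = 4196362, q_12 = 1*207302 + 87953 = 295255.
  i=13: a_13=4, p_13 = 4*4196362 + 2946315 = 19731763, q_13 = 4*295255 + 207302 = 1388322.
Indeed p_6^2 - 202*q_6^2 = 9865881 - 9865882 = -1, not +1.
Check: 19731763^2 - 202*1388322^2 = 389342471088169 - 389342471088168 = 1, so (x, y) = (19731763, 1388322) solves the equation, and by the theorem it is the least positive solution.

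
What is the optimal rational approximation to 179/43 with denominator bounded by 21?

25/6

Expand x = 179/43 as a continued fraction with the Euclidean algorithm:
  179 = 4*43 + 7, so a_0 = 4.
  43 = 6*7 + 1, so a_1 = 6.
  7 = 7*1 + 0, so a_2 = 7.
so x = [4; 6, 7].
Convergents (p_i = a_i*p_{i-1} + p_{i-2}, q_i = a_i*q_{i-1} + q_{i-2} with p_{-2}=0, p_{-1}=1, q_{-2}=1, q_{-1}=0), until the denominator exceeds 21:
  i=0: a_0=4, p_0 = 4*1 + 0 = 4, q_0 = 4*0 + 1 = 1.
  i=1: a_1=6, p_1 = 6*4 + 1 = 25, q_1 = 6*1 + 0 = 6.
  i=2: a_2=7, p_2 = 7*25 + 4 = 179, q_2 = 7*6 + 1 = 43.
q_2 = 43 > 21, so the last convergent with denominator <= 21 is p_1/q_1 = 25/6.
The closest fraction with denominator <= 21 is either p_1/q_1 or the intermediate fraction (k*p_1 + p_0)/(k*q_1 + q_0) with the largest k >= 1 whose denominator stays <= 21; these approach x as k grows, and every other convergent or intermediate fraction in range is farther away.
Largest k: floor((21 - q_0)/q_1) = floor((21 - 1)/6) = 3.
That gives (3*25 + 4)/(3*6 + 1) = 79/19.
Compare the errors: |x - 25/6| = |179*6 - 25*43|/(43*6) = 1/258, and |x - 79/19| = |179*19 - 79*43|/(43*19) = 4/817.
Cross-multiplying, 1*817 = 817 < 1032 = 4*258, so 1/258 is smaller: the convergent 25/6 is closer to x than 79/19.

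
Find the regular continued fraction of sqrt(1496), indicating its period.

Write x_i = (sqrt(1496) + m_i)/d_i with (m_0, d_0) = (0, 1). a_0 = floor(sqrt(1496)) = 38, since 38^2 = 1444 <= 1496 < 1521 = 39^2.
Iterate m_{i+1} = d_i*a_i - m_i, d_{i+1} = (1496 - m_{i+1}^2)/d_i, a_{i+1} = floor((a_0 + m_{i+1})/d_{i+1}):
  m_1 = 1*38 - 0 = 38, d_1 = (1496 - 38^2)/1 = 52/1 = 52, a_1 = floor((38 + 38)/52) = 1.
  m_2 = 52*1 - 38 = 14, d_2 = (1496 - 14^2)/52 = 1300/52 = 25, a_2 = floor((38 + 14)/25) = 2.
  m_3 = 25*2 - 14 = 36, d_3 = (1496 - 36^2)/25 = 200/25 = 8, a_3 = floor((38 + 36)/8) = 9.
  m_4 = 8*9 - 36 = 36, d_4 = (1496 - 36^2)/8 = 200/8 = 25, a_4 = floor((38 + 36)/25) = 2.
  m_5 = 25*2 - 36 = 14, d_5 = (1496 - 14^2)/25 = 1300/25 = 52, a_5 = floor((38 + 14)/52) = 1.
  m_6 = 52*1 - 14 = 38, d_6 = (1496 - 38^2)/52 = 52/52 = 1, a_6 = floor((38 + 38)/1) = 76.
  m_7 = 1*76 - 38 = 38, d_7 = (1496 - 38^2)/1 = 52/1 = 52: (m_7, d_7) = (m_1, d_1) = (38, 52), so from here the quotients repeat a_1, ..., a_6; the period length is 6.
Hence the expansion of sqrt(1496) is a_0 = 38 followed by the repeating block 1, 2, 9, 2, 1, 76 (period 6).

[38; (1, 2, 9, 2, 1, 76)]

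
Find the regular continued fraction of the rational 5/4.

[1; 4]

Run the Euclidean algorithm on 5 and 4; the successive quotients are the partial quotients a_0, a_1, ... (each step inverts the fractional part left over by the previous one):
  5 = 1*4 + 1, so a_0 = 1.
  4 = 4*1 + 0, so a_1 = 4.
The remainder reaches 0 after 2 divisions, so the expansion has 2 partial quotients, read off in order.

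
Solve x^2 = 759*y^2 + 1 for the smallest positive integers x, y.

First expand sqrt(759) as a continued fraction. With x_i = (sqrt(759) + m_i)/d_i and (m_0, d_0) = (0, 1): a_0 = floor(sqrt(759)) = 27, since 27^2 = 729 <= 759 < 784 = 28^2.
Iterate m_{i+1} = d_i*a_i - m_i, d_{i+1} = (759 - m_{i+1}^2)/d_i, a_{i+1} = floor((a_0 + m_{i+1})/d_{i+1}):
  m_1 = 1*27 - 0 = 27, d_1 = (759 - 27^2)/1 = 30/1 = 30, a_1 = floor((27 + 27)/30) = 1.
  m_2 = 30*1 - 27 = 3, d_2 = (759 - 3^2)/30 = 750/30 = 25, a_2 = floor((27 + 3)/25) = 1.
  m_3 = 25*1 - 3 = 22, d_3 = (759 - 22^2)/25 = 275/25 = 11, a_3 = floor((27 + 22)/11) = 4.
  m_4 = 11*4 - 22 = 22, d_4 = (759 - 22^2)/11 = 275/11 = 25, a_4 = floor((27 + 22)/25) = 1.
  m_5 = 25*1 - 22 = 3, d_5 = (759 - 3^2)/25 = 750/25 = 30, a_5 = floor((27 + 3)/30) = 1.
  m_6 = 30*1 - 3 = 27, d_6 = (759 - 27^2)/30 = 30/30 = 1, a_6 = floor((27 + 27)/1) = 54.
  m_7 = 1*54 - 27 = 27, d_7 = (759 - 27^2)/1 = 30/1 = 30: (m_7, d_7) = (m_1, d_1) = (27, 30), so from here the quotients repeat a_1, ..., a_6; the period length is 6.
So sqrt(759) = [27; (1, 1, 4, 1, 1, 54)] with period length k = 6.
k is even, so the fundamental solution of x^2 - 759y^2 = 1 is (p_{k-1}, q_{k-1}) = (p_5, q_5); compute convergents through index 5.
Convergents (p_i = a_i*p_{i-1} + p_{i-2}, q_i = a_i*q_{i-1} + q_{i-2} with p_{-2}=0, p_{-1}=1, q_{-2}=1, q_{-1}=0):
  i=0: a_0=27, p_0 = 27*1 + 0 = 27, q_0 = 27*0 + 1 = 1.
  i=1: a_1=1, p_1 = 1*27 + 1 = 28, q_1 = 1*1 + 0 = 1.
  i=2: a_2=1, p_2 = 1*28 + 27 = 55, q_2 = 1*1 + 1 = 2.
  i=3: a_3=4, p_3 = 4*55 + 28 = 248, q_3 = 4*2 + 1 = 9.
  i=4: a_4=1, p_4 = 1*248 + 55 = 303, q_4 = 1*9 + 2 = 11.
  i=5: a_5=1, p_5 = 1*303 + 248 = 551, q_5 = 1*11 + 9 = 20.
Check: 551^2 - 759*20^2 = 303601 - 303600 = 1, so (x, y) = (551, 20) solves the equation, and by the theorem it is the least positive solution.

(x, y) = (551, 20)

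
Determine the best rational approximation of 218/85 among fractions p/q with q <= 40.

Expand x = 218/85 as a continued fraction with the Euclidean algorithm:
  218 = 2*85 + 48, so a_0 = 2.
  85 = 1*48 + 37, so a_1 = 1.
  48 = 1*37 + 11, so a_2 = 1.
  37 = 3*11 + 4, so a_3 = 3.
  11 = 2*4 + 3, so a_4 = 2.
  4 = 1*3 + 1, so a_5 = 1.
  3 = 3*1 + 0, so a_6 = 3.
so x = [2; 1, 1, 3, 2, 1, 3].
Convergents (p_i = a_i*p_{i-1} + p_{i-2}, q_i = a_i*q_{i-1} + q_{i-2} with p_{-2}=0, p_{-1}=1, q_{-2}=1, q_{-1}=0), until the denominator exceeds 40:
  i=0: a_0=2, p_0 = 2*1 + 0 = 2, q_0 = 2*0 + 1 = 1.
  i=1: a_1=1, p_1 = 1*2 + 1 = 3, q_1 = 1*1 + 0 = 1.
  i=2: a_2=1, p_2 = 1*3 + 2 = 5, q_2 = 1*1 + 1 = 2.
  i=3: a_3=3, p_3 = 3*5 + 3 = 18, q_3 = 3*2 + 1 = 7.
  i=4: a_4=2, p_4 = 2*18 + 5 = 41, q_4 = 2*7 + 2 = 16.
  i=5: a_5=1, p_5 = 1*41 + 18 = 59, q_5 = 1*16 + 7 = 23.
  i=6: a_6=3, p_6 = 3*59 + 41 = 218, q_6 = 3*23 + 16 = 85.
q_6 = 85 > 40, so the last convergent with denominator <= 40 is p_5/q_5 = 59/23.
The closest fraction with denominator <= 40 is either p_5/q_5 or the intermediate fraction (k*p_5 + p_4)/(k*q_5 + q_4) with the largest k >= 1 whose denominator stays <= 40; these approach x as k grows, and every other convergent or intermediate fraction in range is farther away.
Largest k: floor((40 - q_4)/q_5) = floor((40 - 16)/23) = 1.
That gives (1*59 + 41)/(1*23 + 16) = 100/39.
Compare the errors: |x - 59/23| = |218*23 - 59*85|/(85*23) = 1/1955, and |x - 100/39| = |218*39 - 100*85|/(85*39) = 2/3315.
Cross-multiplying, 1*3315 = 3315 < 3910 = 2*1955, so 1/1955 is smaller: the convergent 59/23 is closer to x than 100/39.

59/23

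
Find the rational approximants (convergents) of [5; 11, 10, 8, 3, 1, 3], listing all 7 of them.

5/1, 56/11, 565/111, 4576/899, 14293/2808, 18869/3707, 70900/13929

Using the convergent recurrence p_i = a_i*p_{i-1} + p_{i-2}, q_i = a_i*q_{i-1} + q_{i-2} with p_{-2}=0, p_{-1}=1, q_{-2}=1, q_{-1}=0:
  i=0: a_0=5, p_0 = 5*1 + 0 = 5, q_0 = 5*0 + 1 = 1.
  i=1: a_1=11, p_1 = 11*5 + 1 = 56, q_1 = 11*1 + 0 = 11.
  i=2: a_2=10, p_2 = 10*56 + 5 = 565, q_2 = 10*11 + 1 = 111.
  i=3: a_3=8, p_3 = 8*565 + 56 = 4576, q_3 = 8*111 + 11 = 899.
  i=4: a_4=3, p_4 = 3*4576 + 565 = 14293, q_4 = 3*899 + 111 = 2808.
  i=5: a_5=1, p_5 = 1*14293 + 4576 = 18869, q_5 = 1*2808 + 899 = 3707.
  i=6: a_6=3, p_6 = 3*18869 + 14293 = 70900, q_6 = 3*3707 + 2808 = 13929.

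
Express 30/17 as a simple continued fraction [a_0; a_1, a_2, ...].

[1; 1, 3, 4]

Run the Euclidean algorithm on 30 and 17; the successive quotients are the partial quotients a_0, a_1, ... (each step inverts the fractional part left over by the previous one):
  30 = 1*17 + 13, so a_0 = 1.
  17 = 1*13 + 4, so a_1 = 1.
  13 = 3*4 + 1, so a_2 = 3.
  4 = 4*1 + 0, so a_3 = 4.
The remainder reaches 0 after 4 divisions, so the expansion has 4 partial quotients, read off in order.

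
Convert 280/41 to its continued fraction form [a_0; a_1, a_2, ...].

[6; 1, 4, 1, 6]

Run the Euclidean algorithm on 280 and 41; the successive quotients are the partial quotients a_0, a_1, ... (each step inverts the fractional part left over by the previous one):
  280 = 6*41 + 34, so a_0 = 6.
  41 = 1*34 + 7, so a_1 = 1.
  34 = 4*7 + 6, so a_2 = 4.
  7 = 1*6 + 1, so a_3 = 1.
  6 = 6*1 + 0, so a_4 = 6.
The remainder reaches 0 after 5 divisions, so the expansion has 5 partial quotients, read off in order.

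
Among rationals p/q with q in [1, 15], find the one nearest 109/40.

Expand x = 109/40 as a continued fraction with the Euclidean algorithm:
  109 = 2*40 + 29, so a_0 = 2.
  40 = 1*29 + 11, so a_1 = 1.
  29 = 2*11 + 7, so a_2 = 2.
  11 = 1*7 + 4, so a_3 = 1.
  7 = 1*4 + 3, so a_4 = 1.
  4 = 1*3 + 1, so a_5 = 1.
  3 = 3*1 + 0, so a_6 = 3.
so x = [2; 1, 2, 1, 1, 1, 3].
Convergents (p_i = a_i*p_{i-1} + p_{i-2}, q_i = a_i*q_{i-1} + q_{i-2} with p_{-2}=0, p_{-1}=1, q_{-2}=1, q_{-1}=0), until the denominator exceeds 15:
  i=0: a_0=2, p_0 = 2*1 + 0 = 2, q_0 = 2*0 + 1 = 1.
  i=1: a_1=1, p_1 = 1*2 + 1 = 3, q_1 = 1*1 + 0 = 1.
  i=2: a_2=2, p_2 = 2*3 + 2 = 8, q_2 = 2*1 + 1 = 3.
  i=3: a_3=1, p_3 = 1*8 + 3 = 11, q_3 = 1*3 + 1 = 4.
  i=4: a_4=1, p_4 = 1*11 + 8 = 19, q_4 = 1*4 + 3 = 7.
  i=5: a_5=1, p_5 = 1*19 + 11 = 30, q_5 = 1*7 + 4 = 11.
  i=6: a_6=3, p_6 = 3*30 + 19 = 109, q_6 = 3*11 + 7 = 40.
q_6 = 40 > 15, so the last convergent with denominator <= 15 is p_5/q_5 = 30/11.
The closest fraction with denominator <= 15 is either p_5/q_5 or the intermediate fraction (k*p_5 + p_4)/(k*q_5 + q_4) with the largest k >= 1 whose denominator stays <= 15; these approach x as k grows, and every other convergent or intermediate fraction in range is farther away.
Largest k: floor((15 - q_4)/q_5) = floor((15 - 7)/11) = 0.
Since k = 0, no intermediate fraction beyond p_5/q_5 has denominator <= 15, so the convergent 30/11 is the closest (its error is |109*11 - 30*40|/(40*11) = 1/440).

30/11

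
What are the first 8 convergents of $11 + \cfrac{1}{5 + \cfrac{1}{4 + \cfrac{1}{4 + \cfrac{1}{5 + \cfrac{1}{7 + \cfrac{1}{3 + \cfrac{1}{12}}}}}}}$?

11/1, 56/5, 235/21, 996/89, 5215/466, 37501/3351, 117718/10519, 1450117/129579

Using the convergent recurrence p_i = a_i*p_{i-1} + p_{i-2}, q_i = a_i*q_{i-1} + q_{i-2} with p_{-2}=0, p_{-1}=1, q_{-2}=1, q_{-1}=0:
  i=0: a_0=11, p_0 = 11*1 + 0 = 11, q_0 = 11*0 + 1 = 1.
  i=1: a_1=5, p_1 = 5*11 + 1 = 56, q_1 = 5*1 + 0 = 5.
  i=2: a_2=4, p_2 = 4*56 + 11 = 235, q_2 = 4*5 + 1 = 21.
  i=3: a_3=4, p_3 = 4*235 + 56 = 996, q_3 = 4*21 + 5 = 89.
  i=4: a_4=5, p_4 = 5*996 + 235 = 5215, q_4 = 5*89 + 21 = 466.
  i=5: a_5=7, p_5 = 7*5215 + 996 = 37501, q_5 = 7*466 + 89 = 3351.
  i=6: a_6=3, p_6 = 3*37501 + 5215 = 117718, q_6 = 3*3351 + 466 = 10519.
  i=7: a_7=12, p_7 = 12*117718 + 37501 = 1450117, q_7 = 12*10519 + 3351 = 129579.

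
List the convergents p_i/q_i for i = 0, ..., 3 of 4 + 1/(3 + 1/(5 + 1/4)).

Using the convergent recurrence p_i = a_i*p_{i-1} + p_{i-2}, q_i = a_i*q_{i-1} + q_{i-2} with p_{-2}=0, p_{-1}=1, q_{-2}=1, q_{-1}=0:
  i=0: a_0=4, p_0 = 4*1 + 0 = 4, q_0 = 4*0 + 1 = 1.
  i=1: a_1=3, p_1 = 3*4 + 1 = 13, q_1 = 3*1 + 0 = 3.
  i=2: a_2=5, p_2 = 5*13 + 4 = 69, q_2 = 5*3 + 1 = 16.
  i=3: a_3=4, p_3 = 4*69 + 13 = 289, q_3 = 4*16 + 3 = 67.

4/1, 13/3, 69/16, 289/67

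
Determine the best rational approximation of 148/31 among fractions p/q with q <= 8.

Expand x = 148/31 as a continued fraction with the Euclidean algorithm:
  148 = 4*31 + 24, so a_0 = 4.
  31 = 1*24 + 7, so a_1 = 1.
  24 = 3*7 + 3, so a_2 = 3.
  7 = 2*3 + 1, so a_3 = 2.
  3 = 3*1 + 0, so a_4 = 3.
so x = [4; 1, 3, 2, 3].
Convergents (p_i = a_i*p_{i-1} + p_{i-2}, q_i = a_i*q_{i-1} + q_{i-2} with p_{-2}=0, p_{-1}=1, q_{-2}=1, q_{-1}=0), until the denominator exceeds 8:
  i=0: a_0=4, p_0 = 4*1 + 0 = 4, q_0 = 4*0 + 1 = 1.
  i=1: a_1=1, p_1 = 1*4 + 1 = 5, q_1 = 1*1 + 0 = 1.
  i=2: a_2=3, p_2 = 3*5 + 4 = 19, q_2 = 3*1 + 1 = 4.
  i=3: a_3=2, p_3 = 2*19 + 5 = 43, q_3 = 2*4 + 1 = 9.
q_3 = 9 > 8, so the last convergent with denominator <= 8 is p_2/q_2 = 19/4.
The closest fraction with denominator <= 8 is either p_2/q_2 or the intermediate fraction (k*p_2 + p_1)/(k*q_2 + q_1) with the largest k >= 1 whose denominator stays <= 8; these approach x as k grows, and every other convergent or intermediate fraction in range is farther away.
Largest k: floor((8 - q_1)/q_2) = floor((8 - 1)/4) = 1.
That gives (1*19 + 5)/(1*4 + 1) = 24/5.
Compare the errors: |x - 19/4| = |148*4 - 19*31|/(31*4) = 3/124, and |x - 24/5| = |148*5 - 24*31|/(31*5) = 4/155.
Cross-multiplying, 3*155 = 465 < 496 = 4*124, so 3/124 is smaller: the convergent 19/4 is closer to x than 24/5.

19/4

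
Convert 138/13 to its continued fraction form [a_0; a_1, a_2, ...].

[10; 1, 1, 1, 1, 2]

Run the Euclidean algorithm on 138 and 13; the successive quotients are the partial quotients a_0, a_1, ... (each step inverts the fractional part left over by the previous one):
  138 = 10*13 + 8, so a_0 = 10.
  13 = 1*8 + 5, so a_1 = 1.
  8 = 1*5 + 3, so a_2 = 1.
  5 = 1*3 + 2, so a_3 = 1.
  3 = 1*2 + 1, so a_4 = 1.
  2 = 2*1 + 0, so a_5 = 2.
The remainder reaches 0 after 6 divisions, so the expansion has 6 partial quotients, read off in order.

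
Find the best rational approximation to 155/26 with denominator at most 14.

Expand x = 155/26 as a continued fraction with the Euclidean algorithm:
  155 = 5*26 + 25, so a_0 = 5.
  26 = 1*25 + 1, so a_1 = 1.
  25 = 25*1 + 0, so a_2 = 25.
so x = [5; 1, 25].
Convergents (p_i = a_i*p_{i-1} + p_{i-2}, q_i = a_i*q_{i-1} + q_{i-2} with p_{-2}=0, p_{-1}=1, q_{-2}=1, q_{-1}=0), until the denominator exceeds 14:
  i=0: a_0=5, p_0 = 5*1 + 0 = 5, q_0 = 5*0 + 1 = 1.
  i=1: a_1=1, p_1 = 1*5 + 1 = 6, q_1 = 1*1 + 0 = 1.
  i=2: a_2=25, p_2 = 25*6 + 5 = 155, q_2 = 25*1 + 1 = 26.
q_2 = 26 > 14, so the last convergent with denominator <= 14 is p_1/q_1 = 6/1.
The closest fraction with denominator <= 14 is either p_1/q_1 or the intermediate fraction (k*p_1 + p_0)/(k*q_1 + q_0) with the largest k >= 1 whose denominator stays <= 14; these approach x as k grows, and every other convergent or intermediate fraction in range is farther away.
Largest k: floor((14 - q_0)/q_1) = floor((14 - 1)/1) = 13.
That gives (13*6 + 5)/(13*1 + 1) = 83/14.
Compare the errors: |x - 6/1| = |155*1 - 6*26|/(26*1) = 1/26, and |x - 83/14| = |155*14 - 83*26|/(26*14) = 12/364.
Cross-multiplying, 12*26 = 312 < 364 = 1*364, so 12/364 is smaller: the intermediate fraction 83/14 is closer to x than 6/1.

83/14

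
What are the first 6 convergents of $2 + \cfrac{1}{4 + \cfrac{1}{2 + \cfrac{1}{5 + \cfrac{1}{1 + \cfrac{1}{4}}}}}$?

Using the convergent recurrence p_i = a_i*p_{i-1} + p_{i-2}, q_i = a_i*q_{i-1} + q_{i-2} with p_{-2}=0, p_{-1}=1, q_{-2}=1, q_{-1}=0:
  i=0: a_0=2, p_0 = 2*1 + 0 = 2, q_0 = 2*0 + 1 = 1.
  i=1: a_1=4, p_1 = 4*2 + 1 = 9, q_1 = 4*1 + 0 = 4.
  i=2: a_2=2, p_2 = 2*9 + 2 = 20, q_2 = 2*4 + 1 = 9.
  i=3: a_3=5, p_3 = 5*20 + 9 = 109, q_3 = 5*9 + 4 = 49.
  i=4: a_4=1, p_4 = 1*109 + 20 = 129, q_4 = 1*49 + 9 = 58.
  i=5: a_5=4, p_5 = 4*129 + 109 = 625, q_5 = 4*58 + 49 = 281.

2/1, 9/4, 20/9, 109/49, 129/58, 625/281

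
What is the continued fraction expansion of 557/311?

[1; 1, 3, 1, 3, 1, 1, 1, 4]

Run the Euclidean algorithm on 557 and 311; the successive quotients are the partial quotients a_0, a_1, ... (each step inverts the fractional part left over by the previous one):
  557 = 1*311 + 246, so a_0 = 1.
  311 = 1*246 + 65, so a_1 = 1.
  246 = 3*65 + 51, so a_2 = 3.
  65 = 1*51 + 14, so a_3 = 1.
  51 = 3*14 + 9, so a_4 = 3.
  14 = 1*9 + 5, so a_5 = 1.
  9 = 1*5 + 4, so a_6 = 1.
  5 = 1*4 + 1, so a_7 = 1.
  4 = 4*1 + 0, so a_8 = 4.
The remainder reaches 0 after 9 divisions, so the expansion has 9 partial quotients, read off in order.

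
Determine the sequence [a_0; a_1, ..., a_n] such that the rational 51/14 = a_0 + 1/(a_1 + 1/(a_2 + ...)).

Run the Euclidean algorithm on 51 and 14; the successive quotients are the partial quotients a_0, a_1, ... (each step inverts the fractional part left over by the previous one):
  51 = 3*14 + 9, so a_0 = 3.
  14 = 1*9 + 5, so a_1 = 1.
  9 = 1*5 + 4, so a_2 = 1.
  5 = 1*4 + 1, so a_3 = 1.
  4 = 4*1 + 0, so a_4 = 4.
The remainder reaches 0 after 5 divisions, so the expansion has 5 partial quotients, read off in order.

[3; 1, 1, 1, 4]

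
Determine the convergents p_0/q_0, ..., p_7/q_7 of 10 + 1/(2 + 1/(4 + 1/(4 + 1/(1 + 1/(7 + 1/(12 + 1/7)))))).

Using the convergent recurrence p_i = a_i*p_{i-1} + p_{i-2}, q_i = a_i*q_{i-1} + q_{i-2} with p_{-2}=0, p_{-1}=1, q_{-2}=1, q_{-1}=0:
  i=0: a_0=10, p_0 = 10*1 + 0 = 10, q_0 = 10*0 + 1 = 1.
  i=1: a_1=2, p_1 = 2*10 + 1 = 21, q_1 = 2*1 + 0 = 2.
  i=2: a_2=4, p_2 = 4*21 + 10 = 94, q_2 = 4*2 + 1 = 9.
  i=3: a_3=4, p_3 = 4*94 + 21 = 397, q_3 = 4*9 + 2 = 38.
  i=4: a_4=1, p_4 = 1*397 + 94 = 491, q_4 = 1*38 + 9 = 47.
  i=5: a_5=7, p_5 = 7*491 + 397 = 3834, q_5 = 7*47 + 38 = 367.
  i=6: a_6=12, p_6 = 12*3834 + 491 = 46499, q_6 = 12*367 + 47 = 4451.
  i=7: a_7=7, p_7 = 7*46499 + 3834 = 329327, q_7 = 7*4451 + 367 = 31524.

10/1, 21/2, 94/9, 397/38, 491/47, 3834/367, 46499/4451, 329327/31524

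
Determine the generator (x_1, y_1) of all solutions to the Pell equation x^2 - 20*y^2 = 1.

(x, y) = (9, 2)

First expand sqrt(20) as a continued fraction. With x_i = (sqrt(20) + m_i)/d_i and (m_0, d_0) = (0, 1): a_0 = floor(sqrt(20)) = 4, since 4^2 = 16 <= 20 < 25 = 5^2.
Iterate m_{i+1} = d_i*a_i - m_i, d_{i+1} = (20 - m_{i+1}^2)/d_i, a_{i+1} = floor((a_0 + m_{i+1})/d_{i+1}):
  m_1 = 1*4 - 0 = 4, d_1 = (20 - 4^2)/1 = 4/1 = 4, a_1 = floor((4 + 4)/4) = 2.
  m_2 = 4*2 - 4 = 4, d_2 = (20 - 4^2)/4 = 4/4 = 1, a_2 = floor((4 + 4)/1) = 8.
  m_3 = 1*8 - 4 = 4, d_3 = (20 - 4^2)/1 = 4/1 = 4: (m_3, d_3) = (m_1, d_1) = (4, 4), so from here the quotients repeat a_1, a_2; the period length is 2.
So sqrt(20) = [4; (2, 8)] with period length k = 2.
k is even, so the fundamental solution of x^2 - 20y^2 = 1 is (p_{k-1}, q_{k-1}) = (p_1, q_1); compute convergents through index 1.
Convergents (p_i = a_i*p_{i-1} + p_{i-2}, q_i = a_i*q_{i-1} + q_{i-2} with p_{-2}=0, p_{-1}=1, q_{-2}=1, q_{-1}=0):
  i=0: a_0=4, p_0 = 4*1 + 0 = 4, q_0 = 4*0 + 1 = 1.
  i=1: a_1=2, p_1 = 2*4 + 1 = 9, q_1 = 2*1 + 0 = 2.
Check: 9^2 - 20*2^2 = 81 - 80 = 1, so (x, y) = (9, 2) solves the equation, and by the theorem it is the least positive solution.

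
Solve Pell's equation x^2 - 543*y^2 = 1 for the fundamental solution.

First expand sqrt(543) as a continued fraction. With x_i = (sqrt(543) + m_i)/d_i and (m_0, d_0) = (0, 1): a_0 = floor(sqrt(543)) = 23, since 23^2 = 529 <= 543 < 576 = 24^2.
Iterate m_{i+1} = d_i*a_i - m_i, d_{i+1} = (543 - m_{i+1}^2)/d_i, a_{i+1} = floor((a_0 + m_{i+1})/d_{i+1}):
  m_1 = 1*23 - 0 = 23, d_1 = (543 - 23^2)/1 = 14/1 = 14, a_1 = floor((23 + 23)/14) = 3.
  m_2 = 14*3 - 23 = 19, d_2 = (543 - 19^2)/14 = 182/14 = 13, a_2 = floor((23 + 19)/13) = 3.
  m_3 = 13*3 - 19 = 20, d_3 = (543 - 20^2)/13 = 143/13 = 11, a_3 = floor((23 + 20)/11) = 3.
  m_4 = 11*3 - 20 = 13, d_4 = (543 - 13^2)/11 = 374/11 = 34, a_4 = floor((23 + 13)/34) = 1.
  m_5 = 34*1 - 13 = 21, d_5 = (543 - 21^2)/34 = 102/34 = 3, a_5 = floor((23 + 21)/3) = 14.
  m_6 = 3*14 - 21 = 21, d_6 = (543 - 21^2)/3 = 102/3 = 34, a_6 = floor((23 + 21)/34) = 1.
  m_7 = 34*1 - 21 = 13, d_7 = (543 - 13^2)/34 = 374/34 = 11, a_7 = floor((23 + 13)/11) = 3.
  m_8 = 11*3 - 13 = 20, d_8 = (543 - 20^2)/11 = 143/11 = 13, a_8 = floor((23 + 20)/13) = 3.
  m_9 = 13*3 - 20 = 19, d_9 = (543 - 19^2)/13 = 182/13 = 14, a_9 = floor((23 + 19)/14) = 3.
  m_10 = 14*3 - 19 = 23, d_10 = (543 - 23^2)/14 = 14/14 = 1, a_10 = floor((23 + 23)/1) = 46.
  m_11 = 1*46 - 23 = 23, d_11 = (543 - 23^2)/1 = 14/1 = 14: (m_11, d_11) = (m_1, d_1) = (23, 14), so from here the quotients repeat a_1, ..., a_10; the period length is 10.
So sqrt(543) = [23; (3, 3, 3, 1, 14, 1, 3, 3, 3, 46)] with period length k = 10.
k is even, so the fundamental solution of x^2 - 543y^2 = 1 is (p_{k-1}, q_{k-1}) = (p_9, q_9); compute convergents through index 9.
Convergents (p_i = a_i*p_{i-1} + p_{i-2}, q_i = a_i*q_{i-1} + q_{i-2} with p_{-2}=0, p_{-1}=1, q_{-2}=1, q_{-1}=0):
  i=0: a_0=23, p_0 = 23*1 + 0 = 23, q_0 = 23*0 + 1 = 1.
  i=1: a_1=3, p_1 = 3*23 + 1 = 70, q_1 = 3*1 + 0 = 3.
  i=2: a_2=3, p_2 = 3*70 + 23 = 233, q_2 = 3*3 + 1 = 10.
  i=3: a_3=3, p_3 = 3*233 + 70 = 769, q_3 = 3*10 + 3 = 33.
  i=4: a_4=1, p_4 = 1*769 + 233 = 1002, q_4 = 1*33 + 10 = 43.
  i=5: a_5=14, p_5 = 14*1002 + 769 = 14797, q_5 = 14*43 + 33 = 635.
  i=6: a_6=1, p_6 = 1*14797 + 1002 = 15799, q_6 = 1*635 + 43 = 678.
  i=7: a_7=3, p_7 = 3*15799 + 14797 = 62194, q_7 = 3*678 + 635 = 2669.
  i=8: a_8=3, p_8 = 3*62194 + 15799 = 202381, q_8 = 3*2669 + 678 = 8685.
  i=9: a_9=3, p_9 = 3*202381 + 62194 = 669337, q_9 = 3*8685 + 2669 = 28724.
Check: 669337^2 - 543*28724^2 = 448012019569 - 448012019568 = 1, so (x, y) = (669337, 28724) solves the equation, and by the theorem it is the least positive solution.

(x, y) = (669337, 28724)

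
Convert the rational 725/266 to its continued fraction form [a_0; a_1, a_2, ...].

[2; 1, 2, 1, 1, 1, 4, 5]

Run the Euclidean algorithm on 725 and 266; the successive quotients are the partial quotients a_0, a_1, ... (each step inverts the fractional part left over by the previous one):
  725 = 2*266 + 193, so a_0 = 2.
  266 = 1*193 + 73, so a_1 = 1.
  193 = 2*73 + 47, so a_2 = 2.
  73 = 1*47 + 26, so a_3 = 1.
  47 = 1*26 + 21, so a_4 = 1.
  26 = 1*21 + 5, so a_5 = 1.
  21 = 4*5 + 1, so a_6 = 4.
  5 = 5*1 + 0, so a_7 = 5.
The remainder reaches 0 after 8 divisions, so the expansion has 8 partial quotients, read off in order.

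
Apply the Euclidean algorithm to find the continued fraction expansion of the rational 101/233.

Run the Euclidean algorithm on 101 and 233; the successive quotients are the partial quotients a_0, a_1, ... (each step inverts the fractional part left over by the previous one):
  101 = 0*233 + 101, so a_0 = 0.
  233 = 2*101 + 31, so a_1 = 2.
  101 = 3*31 + 8, so a_2 = 3.
  31 = 3*8 + 7, so a_3 = 3.
  8 = 1*7 + 1, so a_4 = 1.
  7 = 7*1 + 0, so a_5 = 7.
The remainder reaches 0 after 6 divisions, so the expansion has 6 partial quotients, read off in order.

[0; 2, 3, 3, 1, 7]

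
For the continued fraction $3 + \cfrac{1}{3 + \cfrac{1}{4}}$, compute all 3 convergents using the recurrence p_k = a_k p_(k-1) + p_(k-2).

Using the convergent recurrence p_i = a_i*p_{i-1} + p_{i-2}, q_i = a_i*q_{i-1} + q_{i-2} with p_{-2}=0, p_{-1}=1, q_{-2}=1, q_{-1}=0:
  i=0: a_0=3, p_0 = 3*1 + 0 = 3, q_0 = 3*0 + 1 = 1.
  i=1: a_1=3, p_1 = 3*3 + 1 = 10, q_1 = 3*1 + 0 = 3.
  i=2: a_2=4, p_2 = 4*10 + 3 = 43, q_2 = 4*3 + 1 = 13.

3/1, 10/3, 43/13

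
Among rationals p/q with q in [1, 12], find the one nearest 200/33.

Expand x = 200/33 as a continued fraction with the Euclidean algorithm:
  200 = 6*33 + 2, so a_0 = 6.
  33 = 16*2 + 1, so a_1 = 16.
  2 = 2*1 + 0, so a_2 = 2.
so x = [6; 16, 2].
Convergents (p_i = a_i*p_{i-1} + p_{i-2}, q_i = a_i*q_{i-1} + q_{i-2} with p_{-2}=0, p_{-1}=1, q_{-2}=1, q_{-1}=0), until the denominator exceeds 12:
  i=0: a_0=6, p_0 = 6*1 + 0 = 6, q_0 = 6*0 + 1 = 1.
  i=1: a_1=16, p_1 = 16*6 + 1 = 97, q_1 = 16*1 + 0 = 16.
q_1 = 16 > 12, so the last convergent with denominator <= 12 is p_0/q_0 = 6/1.
The closest fraction with denominator <= 12 is either p_0/q_0 or the intermediate fraction (k*p_0 + p_{-1})/(k*q_0 + q_{-1}) with the largest k >= 1 whose denominator stays <= 12; these approach x as k grows, and every other convergent or intermediate fraction in range is farther away.
Largest k: floor((12 - q_{-1})/q_0) = floor((12 - 0)/1) = 12 (using the seeds p_{-1} = 1, q_{-1} = 0).
That gives (12*6 + 1)/(12*1 + 0) = 73/12.
Compare the errors: |x - 6/1| = |200*1 - 6*33|/(33*1) = 2/33, and |x - 73/12| = |200*12 - 73*33|/(33*12) = 9/396.
Cross-multiplying, 9*33 = 297 < 792 = 2*396, so 9/396 is smaller: the intermediate fraction 73/12 is closer to x than 6/1.

73/12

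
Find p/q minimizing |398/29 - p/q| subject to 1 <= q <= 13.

151/11

Expand x = 398/29 as a continued fraction with the Euclidean algorithm:
  398 = 13*29 + 21, so a_0 = 13.
  29 = 1*21 + 8, so a_1 = 1.
  21 = 2*8 + 5, so a_2 = 2.
  8 = 1*5 + 3, so a_3 = 1.
  5 = 1*3 + 2, so a_4 = 1.
  3 = 1*2 + 1, so a_5 = 1.
  2 = 2*1 + 0, so a_6 = 2.
so x = [13; 1, 2, 1, 1, 1, 2].
Convergents (p_i = a_i*p_{i-1} + p_{i-2}, q_i = a_i*q_{i-1} + q_{i-2} with p_{-2}=0, p_{-1}=1, q_{-2}=1, q_{-1}=0), until the denominator exceeds 13:
  i=0: a_0=13, p_0 = 13*1 + 0 = 13, q_0 = 13*0 + 1 = 1.
  i=1: a_1=1, p_1 = 1*13 + 1 = 14, q_1 = 1*1 + 0 = 1.
  i=2: a_2=2, p_2 = 2*14 + 13 = 41, q_2 = 2*1 + 1 = 3.
  i=3: a_3=1, p_3 = 1*41 + 14 = 55, q_3 = 1*3 + 1 = 4.
  i=4: a_4=1, p_4 = 1*55 + 41 = 96, q_4 = 1*4 + 3 = 7.
  i=5: a_5=1, p_5 = 1*96 + 55 = 151, q_5 = 1*7 + 4 = 11.
  i=6: a_6=2, p_6 = 2*151 + 96 = 398, q_6 = 2*11 + 7 = 29.
q_6 = 29 > 13, so the last convergent with denominator <= 13 is p_5/q_5 = 151/11.
The closest fraction with denominator <= 13 is either p_5/q_5 or the intermediate fraction (k*p_5 + p_4)/(k*q_5 + q_4) with the largest k >= 1 whose denominator stays <= 13; these approach x as k grows, and every other convergent or intermediate fraction in range is farther away.
Largest k: floor((13 - q_4)/q_5) = floor((13 - 7)/11) = 0.
Since k = 0, no intermediate fraction beyond p_5/q_5 has denominator <= 13, so the convergent 151/11 is the closest (its error is |398*11 - 151*29|/(29*11) = 1/319).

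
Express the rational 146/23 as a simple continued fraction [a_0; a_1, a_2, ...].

[6; 2, 1, 7]

Run the Euclidean algorithm on 146 and 23; the successive quotients are the partial quotients a_0, a_1, ... (each step inverts the fractional part left over by the previous one):
  146 = 6*23 + 8, so a_0 = 6.
  23 = 2*8 + 7, so a_1 = 2.
  8 = 1*7 + 1, so a_2 = 1.
  7 = 7*1 + 0, so a_3 = 7.
The remainder reaches 0 after 4 divisions, so the expansion has 4 partial quotients, read off in order.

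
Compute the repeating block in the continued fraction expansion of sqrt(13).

[3; (1, 1, 1, 1, 6)]

Write x_i = (sqrt(13) + m_i)/d_i with (m_0, d_0) = (0, 1). a_0 = floor(sqrt(13)) = 3, since 3^2 = 9 <= 13 < 16 = 4^2.
Iterate m_{i+1} = d_i*a_i - m_i, d_{i+1} = (13 - m_{i+1}^2)/d_i, a_{i+1} = floor((a_0 + m_{i+1})/d_{i+1}):
  m_1 = 1*3 - 0 = 3, d_1 = (13 - 3^2)/1 = 4/1 = 4, a_1 = floor((3 + 3)/4) = 1.
  m_2 = 4*1 - 3 = 1, d_2 = (13 - 1^2)/4 = 12/4 = 3, a_2 = floor((3 + 1)/3) = 1.
  m_3 = 3*1 - 1 = 2, d_3 = (13 - 2^2)/3 = 9/3 = 3, a_3 = floor((3 + 2)/3) = 1.
  m_4 = 3*1 - 2 = 1, d_4 = (13 - 1^2)/3 = 12/3 = 4, a_4 = floor((3 + 1)/4) = 1.
  m_5 = 4*1 - 1 = 3, d_5 = (13 - 3^2)/4 = 4/4 = 1, a_5 = floor((3 + 3)/1) = 6.
  m_6 = 1*6 - 3 = 3, d_6 = (13 - 3^2)/1 = 4/1 = 4: (m_6, d_6) = (m_1, d_1) = (3, 4), so from here the quotients repeat a_1, ..., a_5; the period length is 5.
Hence the expansion of sqrt(13) is a_0 = 3 followed by the repeating block 1, 1, 1, 1, 6 (period 5).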